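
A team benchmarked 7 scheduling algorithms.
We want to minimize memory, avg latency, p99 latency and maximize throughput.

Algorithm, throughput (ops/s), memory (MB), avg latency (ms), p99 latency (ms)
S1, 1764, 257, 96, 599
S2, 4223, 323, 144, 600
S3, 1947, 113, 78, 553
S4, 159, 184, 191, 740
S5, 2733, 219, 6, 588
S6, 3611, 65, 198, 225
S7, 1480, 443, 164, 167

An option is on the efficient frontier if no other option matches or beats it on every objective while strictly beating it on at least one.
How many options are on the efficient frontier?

S1: dominated by S3 (throughput 1947≥1764, memory 113≤257, avg latency 78≤96, p99 latency 553≤599).
S2: not dominated (best throughput).
S3: not dominated.
S4: dominated by S3 (throughput 1947≥159, memory 113≤184, avg latency 78≤191, p99 latency 553≤740).
S5: not dominated (best avg latency).
S6: not dominated (best memory).
S7: not dominated (best p99 latency).
Pareto-optimal: S2, S3, S5, S6, S7 → 5.

5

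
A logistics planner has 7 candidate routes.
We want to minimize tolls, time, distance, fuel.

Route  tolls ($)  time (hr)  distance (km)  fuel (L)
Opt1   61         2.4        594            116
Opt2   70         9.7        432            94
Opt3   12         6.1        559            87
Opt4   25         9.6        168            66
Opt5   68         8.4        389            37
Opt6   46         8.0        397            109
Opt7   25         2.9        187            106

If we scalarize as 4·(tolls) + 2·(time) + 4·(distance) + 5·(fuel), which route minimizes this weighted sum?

Opt1: 4·61 + 2·2.4 + 4·594 + 5·116 = 3204.8
Opt2: 4·70 + 2·9.7 + 4·432 + 5·94 = 2497.4
Opt3: 4·12 + 2·6.1 + 4·559 + 5·87 = 2731.2
Opt4: 4·25 + 2·9.6 + 4·168 + 5·66 = 1121.2
Opt5: 4·68 + 2·8.4 + 4·389 + 5·37 = 2029.8
Opt6: 4·46 + 2·8.0 + 4·397 + 5·109 = 2333.0
Opt7: 4·25 + 2·2.9 + 4·187 + 5·106 = 1383.8
Lowest: Opt4 at 1121.2.

Opt4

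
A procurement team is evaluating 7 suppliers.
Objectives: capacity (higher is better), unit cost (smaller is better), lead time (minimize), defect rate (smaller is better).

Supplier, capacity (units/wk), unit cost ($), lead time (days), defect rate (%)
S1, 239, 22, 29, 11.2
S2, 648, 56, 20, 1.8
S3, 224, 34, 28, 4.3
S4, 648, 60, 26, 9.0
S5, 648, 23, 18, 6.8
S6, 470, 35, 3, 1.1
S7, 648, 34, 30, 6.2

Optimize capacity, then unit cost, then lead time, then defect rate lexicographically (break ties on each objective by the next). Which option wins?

First maximize capacity: best is 648, kept {S2, S4, S5, S7}.
Then minimize unit cost: best is 23, kept {S5}.

S5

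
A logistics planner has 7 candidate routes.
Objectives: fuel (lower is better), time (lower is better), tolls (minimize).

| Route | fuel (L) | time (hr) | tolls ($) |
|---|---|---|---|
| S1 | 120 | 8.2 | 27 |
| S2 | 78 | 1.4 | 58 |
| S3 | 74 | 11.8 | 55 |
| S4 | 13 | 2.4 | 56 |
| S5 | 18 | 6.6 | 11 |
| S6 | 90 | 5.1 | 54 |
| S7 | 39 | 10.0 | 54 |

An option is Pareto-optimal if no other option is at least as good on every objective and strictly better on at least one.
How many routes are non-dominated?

4

S1: dominated by S5 (fuel 18≤120, time 6.6≤8.2, tolls 11≤27).
S2: not dominated (best time).
S3: dominated by S5 (fuel 18≤74, time 6.6≤11.8, tolls 11≤55).
S4: not dominated (best fuel).
S5: not dominated (best tolls).
S6: not dominated.
S7: dominated by S5 (fuel 18≤39, time 6.6≤10.0, tolls 11≤54).
Pareto-optimal: S2, S4, S5, S6 → 4.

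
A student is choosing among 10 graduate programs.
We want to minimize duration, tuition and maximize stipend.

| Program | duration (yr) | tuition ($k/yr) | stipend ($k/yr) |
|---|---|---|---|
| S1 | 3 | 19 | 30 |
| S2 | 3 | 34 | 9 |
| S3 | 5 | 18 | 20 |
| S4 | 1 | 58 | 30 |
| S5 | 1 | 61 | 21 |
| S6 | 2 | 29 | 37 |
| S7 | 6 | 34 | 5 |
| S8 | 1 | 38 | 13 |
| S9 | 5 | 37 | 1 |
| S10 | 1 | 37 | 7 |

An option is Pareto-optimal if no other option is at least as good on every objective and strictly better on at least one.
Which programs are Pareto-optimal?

S1, S3, S4, S6, S8, S10

S1: not dominated.
S2: dominated by S1 (duration 3≤3, tuition 19≤34, stipend 30≥9).
S3: not dominated (best tuition).
S4: not dominated.
S5: dominated by S4 (duration 1≤1, tuition 58≤61, stipend 30≥21).
S6: not dominated (best stipend).
S7: dominated by S1 (duration 3≤6, tuition 19≤34, stipend 30≥5).
S8: not dominated.
S9: dominated by S1 (duration 3≤5, tuition 19≤37, stipend 30≥1).
S10: not dominated.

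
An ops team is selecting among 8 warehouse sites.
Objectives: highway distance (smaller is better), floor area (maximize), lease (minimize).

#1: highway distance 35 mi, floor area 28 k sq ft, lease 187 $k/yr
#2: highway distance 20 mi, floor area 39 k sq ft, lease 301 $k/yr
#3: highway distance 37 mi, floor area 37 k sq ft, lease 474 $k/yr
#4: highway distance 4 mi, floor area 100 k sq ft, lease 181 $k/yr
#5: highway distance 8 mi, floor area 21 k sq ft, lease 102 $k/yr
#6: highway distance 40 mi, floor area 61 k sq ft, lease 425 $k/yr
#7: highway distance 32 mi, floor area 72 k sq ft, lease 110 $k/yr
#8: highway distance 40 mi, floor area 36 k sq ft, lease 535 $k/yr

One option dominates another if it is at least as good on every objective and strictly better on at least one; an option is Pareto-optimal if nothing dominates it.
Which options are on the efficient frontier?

#4, #5, #7

#1: dominated by #4 (highway distance 4≤35, floor area 100≥28, lease 181≤187).
#2: dominated by #4 (highway distance 4≤20, floor area 100≥39, lease 181≤301).
#3: dominated by #2 (highway distance 20≤37, floor area 39≥37, lease 301≤474).
#4: not dominated (best highway distance).
#5: not dominated (best lease).
#6: dominated by #4 (highway distance 4≤40, floor area 100≥61, lease 181≤425).
#7: not dominated.
#8: dominated by #2 (highway distance 20≤40, floor area 39≥36, lease 301≤535).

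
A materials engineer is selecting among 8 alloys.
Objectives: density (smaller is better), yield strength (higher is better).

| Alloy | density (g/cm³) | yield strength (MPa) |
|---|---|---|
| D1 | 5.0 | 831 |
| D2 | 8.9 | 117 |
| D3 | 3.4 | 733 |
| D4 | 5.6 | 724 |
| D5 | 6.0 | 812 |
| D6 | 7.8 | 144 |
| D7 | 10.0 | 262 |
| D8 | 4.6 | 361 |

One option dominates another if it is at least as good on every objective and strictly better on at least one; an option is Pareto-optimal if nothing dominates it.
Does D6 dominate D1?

D6 vs D1: D6 is worse on density (7.8 vs 5.0), so it does not dominate D1.

No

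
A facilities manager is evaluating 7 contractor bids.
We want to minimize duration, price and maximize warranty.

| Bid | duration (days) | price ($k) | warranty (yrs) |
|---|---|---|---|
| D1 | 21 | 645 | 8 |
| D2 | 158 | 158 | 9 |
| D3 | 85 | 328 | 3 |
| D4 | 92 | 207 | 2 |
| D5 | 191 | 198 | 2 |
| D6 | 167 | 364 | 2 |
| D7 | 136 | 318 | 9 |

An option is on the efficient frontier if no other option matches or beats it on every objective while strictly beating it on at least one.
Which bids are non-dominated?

D1: not dominated (best duration).
D2: not dominated (best price).
D3: not dominated.
D4: not dominated.
D5: dominated by D2 (duration 158≤191, price 158≤198, warranty 9≥2).
D6: dominated by D2 (duration 158≤167, price 158≤364, warranty 9≥2).
D7: not dominated.

D1, D2, D3, D4, D7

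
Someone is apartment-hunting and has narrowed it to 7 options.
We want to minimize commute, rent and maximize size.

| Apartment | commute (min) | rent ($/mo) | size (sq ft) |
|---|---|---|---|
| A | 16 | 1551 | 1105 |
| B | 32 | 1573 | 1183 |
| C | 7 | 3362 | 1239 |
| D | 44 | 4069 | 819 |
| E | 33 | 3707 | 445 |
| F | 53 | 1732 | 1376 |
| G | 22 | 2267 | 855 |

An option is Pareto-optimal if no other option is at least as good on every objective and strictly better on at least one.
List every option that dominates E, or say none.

A: commute 16≤33, rent 1551≤3707, size 1105≥445 — dominates E.
B: commute 32≤33, rent 1573≤3707, size 1183≥445 — dominates E.
C: commute 7≤33, rent 3362≤3707, size 1239≥445 — dominates E.
G: commute 22≤33, rent 2267≤3707, size 855≥445 — dominates E.
Others (D, F) are each worse than E on at least one objective.

A, B, C, G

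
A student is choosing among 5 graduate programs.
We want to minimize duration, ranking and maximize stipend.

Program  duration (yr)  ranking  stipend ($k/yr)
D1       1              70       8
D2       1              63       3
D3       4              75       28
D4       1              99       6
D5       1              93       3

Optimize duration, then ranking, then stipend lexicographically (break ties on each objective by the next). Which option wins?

First minimize duration: best is 1, kept {D1, D2, D4, D5}.
Then minimize ranking: best is 63, kept {D2}.

D2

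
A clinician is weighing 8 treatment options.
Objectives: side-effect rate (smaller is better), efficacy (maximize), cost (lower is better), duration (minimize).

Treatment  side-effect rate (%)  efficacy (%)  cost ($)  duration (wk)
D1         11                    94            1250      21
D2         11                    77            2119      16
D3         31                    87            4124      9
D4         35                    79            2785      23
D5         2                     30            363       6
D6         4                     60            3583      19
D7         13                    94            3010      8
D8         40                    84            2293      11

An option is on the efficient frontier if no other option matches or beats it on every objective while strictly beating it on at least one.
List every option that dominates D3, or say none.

D7: side-effect rate 13≤31, efficacy 94≥87, cost 3010≤4124, duration 8≤9 — dominates D3.
Others (D1, D2, D4, D5, D6, D8) are each worse than D3 on at least one objective.

D7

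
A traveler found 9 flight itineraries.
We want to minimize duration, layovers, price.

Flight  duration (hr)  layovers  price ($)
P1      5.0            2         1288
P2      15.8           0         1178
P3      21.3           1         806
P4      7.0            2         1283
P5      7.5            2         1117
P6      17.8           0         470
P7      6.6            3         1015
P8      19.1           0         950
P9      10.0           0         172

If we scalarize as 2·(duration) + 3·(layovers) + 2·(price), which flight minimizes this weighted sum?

P1: 2·5.0 + 3·2 + 2·1288 = 2592.0
P2: 2·15.8 + 3·0 + 2·1178 = 2387.6
P3: 2·21.3 + 3·1 + 2·806 = 1657.6
P4: 2·7.0 + 3·2 + 2·1283 = 2586.0
P5: 2·7.5 + 3·2 + 2·1117 = 2255.0
P6: 2·17.8 + 3·0 + 2·470 = 975.6
P7: 2·6.6 + 3·3 + 2·1015 = 2052.2
P8: 2·19.1 + 3·0 + 2·950 = 1938.2
P9: 2·10.0 + 3·0 + 2·172 = 364.0
Lowest: P9 at 364.0.

P9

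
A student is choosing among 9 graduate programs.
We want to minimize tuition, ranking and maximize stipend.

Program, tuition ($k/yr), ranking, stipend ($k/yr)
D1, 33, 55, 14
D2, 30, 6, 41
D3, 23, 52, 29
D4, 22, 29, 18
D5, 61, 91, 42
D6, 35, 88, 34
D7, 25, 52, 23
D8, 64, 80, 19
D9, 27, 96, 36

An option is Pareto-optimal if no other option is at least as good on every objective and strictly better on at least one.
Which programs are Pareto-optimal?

D1: dominated by D2 (tuition 30≤33, ranking 6≤55, stipend 41≥14).
D2: not dominated (best ranking).
D3: not dominated.
D4: not dominated (best tuition).
D5: not dominated (best stipend).
D6: dominated by D2 (tuition 30≤35, ranking 6≤88, stipend 41≥34).
D7: dominated by D3 (tuition 23≤25, ranking 52≤52, stipend 29≥23).
D8: dominated by D2 (tuition 30≤64, ranking 6≤80, stipend 41≥19).
D9: not dominated.

D2, D3, D4, D5, D9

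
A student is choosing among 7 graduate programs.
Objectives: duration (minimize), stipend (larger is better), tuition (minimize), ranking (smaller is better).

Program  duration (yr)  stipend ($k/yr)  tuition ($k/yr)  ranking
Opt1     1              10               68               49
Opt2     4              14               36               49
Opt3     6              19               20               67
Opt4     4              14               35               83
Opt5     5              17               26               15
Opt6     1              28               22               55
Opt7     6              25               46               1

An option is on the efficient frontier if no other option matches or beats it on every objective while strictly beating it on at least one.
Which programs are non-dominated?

Opt1, Opt2, Opt3, Opt5, Opt6, Opt7

Opt1: not dominated.
Opt2: not dominated.
Opt3: not dominated (best tuition).
Opt4: dominated by Opt6 (duration 1≤4, stipend 28≥14, tuition 22≤35, ranking 55≤83).
Opt5: not dominated.
Opt6: not dominated (best stipend).
Opt7: not dominated (best ranking).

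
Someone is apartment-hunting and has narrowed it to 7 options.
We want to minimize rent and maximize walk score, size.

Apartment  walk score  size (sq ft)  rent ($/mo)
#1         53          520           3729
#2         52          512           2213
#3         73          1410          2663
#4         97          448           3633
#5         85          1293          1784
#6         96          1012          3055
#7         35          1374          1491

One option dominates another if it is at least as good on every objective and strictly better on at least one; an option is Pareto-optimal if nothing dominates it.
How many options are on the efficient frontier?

#1: dominated by #3 (walk score 73≥53, size 1410≥520, rent 2663≤3729).
#2: dominated by #5 (walk score 85≥52, size 1293≥512, rent 1784≤2213).
#3: not dominated (best size).
#4: not dominated (best walk score).
#5: not dominated.
#6: not dominated.
#7: not dominated (best rent).
Pareto-optimal: #3, #4, #5, #6, #7 → 5.

5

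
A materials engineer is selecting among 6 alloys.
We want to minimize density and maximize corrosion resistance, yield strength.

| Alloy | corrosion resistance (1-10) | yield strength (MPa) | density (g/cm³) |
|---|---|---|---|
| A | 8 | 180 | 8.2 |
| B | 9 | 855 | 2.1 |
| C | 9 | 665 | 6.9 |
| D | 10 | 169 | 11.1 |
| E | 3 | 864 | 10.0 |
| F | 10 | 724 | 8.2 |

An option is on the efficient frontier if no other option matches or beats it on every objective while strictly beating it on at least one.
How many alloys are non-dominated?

3

A: dominated by B (corrosion resistance 9≥8, yield strength 855≥180, density 2.1≤8.2).
B: not dominated (best density).
C: dominated by B (corrosion resistance 9≥9, yield strength 855≥665, density 2.1≤6.9).
D: dominated by F (corrosion resistance 10≥10, yield strength 724≥169, density 8.2≤11.1).
E: not dominated (best yield strength).
F: not dominated.
Pareto-optimal: B, E, F → 3.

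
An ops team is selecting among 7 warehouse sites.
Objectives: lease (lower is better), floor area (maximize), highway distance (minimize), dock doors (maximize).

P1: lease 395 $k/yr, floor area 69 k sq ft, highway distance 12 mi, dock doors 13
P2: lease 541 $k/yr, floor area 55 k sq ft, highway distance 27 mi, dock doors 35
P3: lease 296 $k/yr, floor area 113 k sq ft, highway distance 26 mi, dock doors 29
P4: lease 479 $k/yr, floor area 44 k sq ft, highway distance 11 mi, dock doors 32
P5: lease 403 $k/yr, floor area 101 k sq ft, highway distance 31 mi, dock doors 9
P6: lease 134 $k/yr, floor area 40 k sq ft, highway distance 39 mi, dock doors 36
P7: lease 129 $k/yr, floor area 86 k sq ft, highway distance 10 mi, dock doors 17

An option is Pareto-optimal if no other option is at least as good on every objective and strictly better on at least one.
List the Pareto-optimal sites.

P1: dominated by P7 (lease 129≤395, floor area 86≥69, highway distance 10≤12, dock doors 17≥13).
P2: not dominated.
P3: not dominated (best floor area).
P4: not dominated.
P5: dominated by P3 (lease 296≤403, floor area 113≥101, highway distance 26≤31, dock doors 29≥9).
P6: not dominated (best dock doors).
P7: not dominated (best lease).

P2, P3, P4, P6, P7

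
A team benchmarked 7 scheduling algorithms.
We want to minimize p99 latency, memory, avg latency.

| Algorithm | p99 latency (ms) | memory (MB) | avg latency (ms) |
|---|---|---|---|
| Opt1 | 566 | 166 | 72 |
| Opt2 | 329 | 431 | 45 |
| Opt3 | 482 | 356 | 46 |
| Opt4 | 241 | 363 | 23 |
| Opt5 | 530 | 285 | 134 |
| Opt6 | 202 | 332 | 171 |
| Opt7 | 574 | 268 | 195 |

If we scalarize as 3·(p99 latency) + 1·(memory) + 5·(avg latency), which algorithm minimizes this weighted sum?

Opt4

Opt1: 3·566 + 1·166 + 5·72 = 2224
Opt2: 3·329 + 1·431 + 5·45 = 1643
Opt3: 3·482 + 1·356 + 5·46 = 2032
Opt4: 3·241 + 1·363 + 5·23 = 1201
Opt5: 3·530 + 1·285 + 5·134 = 2545
Opt6: 3·202 + 1·332 + 5·171 = 1793
Opt7: 3·574 + 1·268 + 5·195 = 2965
Lowest: Opt4 at 1201.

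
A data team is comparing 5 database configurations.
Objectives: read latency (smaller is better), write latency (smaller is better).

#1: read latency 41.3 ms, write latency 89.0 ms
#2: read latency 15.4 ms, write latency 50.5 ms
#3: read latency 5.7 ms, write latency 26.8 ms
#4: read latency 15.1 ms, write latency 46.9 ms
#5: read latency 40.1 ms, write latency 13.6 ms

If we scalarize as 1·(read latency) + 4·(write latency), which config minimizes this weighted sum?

#1: 1·41.3 + 4·89.0 = 397.3
#2: 1·15.4 + 4·50.5 = 217.4
#3: 1·5.7 + 4·26.8 = 112.9
#4: 1·15.1 + 4·46.9 = 202.7
#5: 1·40.1 + 4·13.6 = 94.5
Lowest: #5 at 94.5.

#5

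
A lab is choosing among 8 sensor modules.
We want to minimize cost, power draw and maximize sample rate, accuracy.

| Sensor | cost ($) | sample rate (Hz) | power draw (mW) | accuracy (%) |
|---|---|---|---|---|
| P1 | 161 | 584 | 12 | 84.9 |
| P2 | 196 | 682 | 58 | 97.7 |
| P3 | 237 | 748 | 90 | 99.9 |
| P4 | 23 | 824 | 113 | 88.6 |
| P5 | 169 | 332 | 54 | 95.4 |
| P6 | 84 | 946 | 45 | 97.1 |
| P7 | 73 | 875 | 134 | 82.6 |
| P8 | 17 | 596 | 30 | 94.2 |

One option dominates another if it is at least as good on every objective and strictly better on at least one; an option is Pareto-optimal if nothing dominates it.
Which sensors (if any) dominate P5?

P6

P6: cost 84≤169, sample rate 946≥332, power draw 45≤54, accuracy 97.1≥95.4 — dominates P5.
Others (P1, P2, P3, P4, P7, P8) are each worse than P5 on at least one objective.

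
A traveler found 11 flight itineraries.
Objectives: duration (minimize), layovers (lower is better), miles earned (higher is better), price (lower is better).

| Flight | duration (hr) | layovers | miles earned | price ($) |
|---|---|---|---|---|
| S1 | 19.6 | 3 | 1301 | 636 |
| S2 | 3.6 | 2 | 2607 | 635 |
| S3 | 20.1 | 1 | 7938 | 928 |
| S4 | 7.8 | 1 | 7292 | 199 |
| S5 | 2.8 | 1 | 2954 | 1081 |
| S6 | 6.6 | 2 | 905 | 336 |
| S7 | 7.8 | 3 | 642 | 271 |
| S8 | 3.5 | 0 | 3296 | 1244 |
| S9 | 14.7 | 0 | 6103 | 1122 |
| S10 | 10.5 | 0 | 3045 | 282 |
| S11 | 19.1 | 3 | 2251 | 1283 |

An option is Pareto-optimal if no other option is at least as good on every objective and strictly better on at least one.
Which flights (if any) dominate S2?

none

S1: worse on duration (19.6 vs 3.6).
S3: worse on duration (20.1 vs 3.6).
S4: worse on duration (7.8 vs 3.6).
S5: worse on price (1081 vs 635).
S6: worse on duration (6.6 vs 3.6).
S7: worse on duration (7.8 vs 3.6).
S8: worse on price (1244 vs 635).
S9: worse on duration (14.7 vs 3.6).
S10: worse on duration (10.5 vs 3.6).
S11: worse on duration (19.1 vs 3.6).
No option dominates S2.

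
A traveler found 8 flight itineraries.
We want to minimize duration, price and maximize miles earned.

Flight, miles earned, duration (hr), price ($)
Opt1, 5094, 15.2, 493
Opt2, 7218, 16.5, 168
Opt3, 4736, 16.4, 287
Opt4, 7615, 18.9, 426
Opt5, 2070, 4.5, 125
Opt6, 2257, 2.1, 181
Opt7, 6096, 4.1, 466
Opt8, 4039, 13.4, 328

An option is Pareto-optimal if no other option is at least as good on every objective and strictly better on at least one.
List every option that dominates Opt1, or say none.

Opt7: miles earned 6096≥5094, duration 4.1≤15.2, price 466≤493 — dominates Opt1.
Others (Opt2, Opt3, Opt4, Opt5, Opt6, Opt8) are each worse than Opt1 on at least one objective.

Opt7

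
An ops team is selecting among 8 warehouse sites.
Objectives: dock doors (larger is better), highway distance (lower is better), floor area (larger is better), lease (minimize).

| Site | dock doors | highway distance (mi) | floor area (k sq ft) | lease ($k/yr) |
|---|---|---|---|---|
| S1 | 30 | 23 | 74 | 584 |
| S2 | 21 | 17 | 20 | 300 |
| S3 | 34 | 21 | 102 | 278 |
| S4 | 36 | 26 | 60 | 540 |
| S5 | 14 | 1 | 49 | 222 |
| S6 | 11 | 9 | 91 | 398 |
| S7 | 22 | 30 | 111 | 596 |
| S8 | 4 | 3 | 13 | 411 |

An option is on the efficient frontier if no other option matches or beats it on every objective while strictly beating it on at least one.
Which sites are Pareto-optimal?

S2, S3, S4, S5, S6, S7

S1: dominated by S3 (dock doors 34≥30, highway distance 21≤23, floor area 102≥74, lease 278≤584).
S2: not dominated.
S3: not dominated.
S4: not dominated (best dock doors).
S5: not dominated (best highway distance).
S6: not dominated.
S7: not dominated (best floor area).
S8: dominated by S5 (dock doors 14≥4, highway distance 1≤3, floor area 49≥13, lease 222≤411).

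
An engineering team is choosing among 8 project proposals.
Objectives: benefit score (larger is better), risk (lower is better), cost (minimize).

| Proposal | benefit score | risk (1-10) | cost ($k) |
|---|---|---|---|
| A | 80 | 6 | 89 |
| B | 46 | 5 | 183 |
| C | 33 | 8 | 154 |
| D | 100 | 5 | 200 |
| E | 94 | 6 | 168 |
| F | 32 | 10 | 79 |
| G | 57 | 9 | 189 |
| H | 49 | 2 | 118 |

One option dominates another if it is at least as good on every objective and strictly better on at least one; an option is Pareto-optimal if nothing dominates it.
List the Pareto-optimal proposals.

A: not dominated.
B: dominated by H (benefit score 49≥46, risk 2≤5, cost 118≤183).
C: dominated by A (benefit score 80≥33, risk 6≤8, cost 89≤154).
D: not dominated (best benefit score).
E: not dominated.
F: not dominated (best cost).
G: dominated by A (benefit score 80≥57, risk 6≤9, cost 89≤189).
H: not dominated (best risk).

A, D, E, F, H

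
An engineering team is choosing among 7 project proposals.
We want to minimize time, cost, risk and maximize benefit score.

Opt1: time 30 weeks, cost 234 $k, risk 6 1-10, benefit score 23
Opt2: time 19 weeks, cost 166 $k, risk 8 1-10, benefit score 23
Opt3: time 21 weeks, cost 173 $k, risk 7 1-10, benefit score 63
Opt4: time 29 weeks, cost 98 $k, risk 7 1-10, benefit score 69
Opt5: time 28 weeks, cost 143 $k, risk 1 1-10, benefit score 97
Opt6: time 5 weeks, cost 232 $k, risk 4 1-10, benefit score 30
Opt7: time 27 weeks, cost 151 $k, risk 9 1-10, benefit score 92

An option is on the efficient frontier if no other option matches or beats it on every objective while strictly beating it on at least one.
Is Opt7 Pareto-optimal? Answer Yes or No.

Opt1: worse on time (30 vs 27).
Opt2: worse on cost (166 vs 151).
Opt3: worse on cost (173 vs 151).
Opt4: worse on time (29 vs 27).
Opt5: worse on time (28 vs 27).
Opt6: worse on cost (232 vs 151).
No option is at least as good as Opt7 on every objective and strictly better on one.

Yes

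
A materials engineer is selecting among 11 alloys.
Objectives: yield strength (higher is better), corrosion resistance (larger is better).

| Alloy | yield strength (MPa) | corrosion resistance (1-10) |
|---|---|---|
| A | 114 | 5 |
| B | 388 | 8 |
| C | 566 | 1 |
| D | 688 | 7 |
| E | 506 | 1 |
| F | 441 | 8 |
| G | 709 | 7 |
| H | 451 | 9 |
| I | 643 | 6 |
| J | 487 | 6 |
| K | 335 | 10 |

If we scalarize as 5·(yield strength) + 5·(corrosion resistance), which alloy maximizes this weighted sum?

A: 5·114 + 5·5 = 595
B: 5·388 + 5·8 = 1980
C: 5·566 + 5·1 = 2835
D: 5·688 + 5·7 = 3475
E: 5·506 + 5·1 = 2535
F: 5·441 + 5·8 = 2245
G: 5·709 + 5·7 = 3580
H: 5·451 + 5·9 = 2300
I: 5·643 + 5·6 = 3245
J: 5·487 + 5·6 = 2465
K: 5·335 + 5·10 = 1725
Highest: G at 3580.

G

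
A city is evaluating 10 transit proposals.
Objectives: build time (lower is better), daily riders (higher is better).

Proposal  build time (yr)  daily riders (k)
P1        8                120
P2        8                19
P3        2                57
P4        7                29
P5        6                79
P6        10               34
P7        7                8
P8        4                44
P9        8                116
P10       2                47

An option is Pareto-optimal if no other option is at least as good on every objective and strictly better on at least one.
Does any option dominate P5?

P1: worse on build time (8 vs 6).
P2: worse on build time (8 vs 6).
P3: worse on daily riders (57 vs 79).
P4: worse on build time (7 vs 6).
P6: worse on build time (10 vs 6).
P7: worse on build time (7 vs 6).
P8: worse on daily riders (44 vs 79).
P9: worse on build time (8 vs 6).
P10: worse on daily riders (47 vs 79).
No option is at least as good as P5 on every objective and strictly better on one.

No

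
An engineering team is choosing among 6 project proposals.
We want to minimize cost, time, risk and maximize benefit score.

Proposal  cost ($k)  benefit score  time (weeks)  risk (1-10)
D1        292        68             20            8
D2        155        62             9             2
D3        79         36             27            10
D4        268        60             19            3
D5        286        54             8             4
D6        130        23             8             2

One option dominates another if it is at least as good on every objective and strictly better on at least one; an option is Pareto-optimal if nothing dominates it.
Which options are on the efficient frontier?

D1, D2, D3, D5, D6

D1: not dominated (best benefit score).
D2: not dominated.
D3: not dominated (best cost).
D4: dominated by D2 (cost 155≤268, benefit score 62≥60, time 9≤19, risk 2≤3).
D5: not dominated.
D6: not dominated.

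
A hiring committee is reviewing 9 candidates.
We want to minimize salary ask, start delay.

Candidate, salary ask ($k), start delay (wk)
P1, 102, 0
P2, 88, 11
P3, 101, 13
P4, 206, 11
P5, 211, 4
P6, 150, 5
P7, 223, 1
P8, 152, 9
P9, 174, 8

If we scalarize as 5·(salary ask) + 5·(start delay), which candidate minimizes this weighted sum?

P1: 5·102 + 5·0 = 510
P2: 5·88 + 5·11 = 495
P3: 5·101 + 5·13 = 570
P4: 5·206 + 5·11 = 1085
P5: 5·211 + 5·4 = 1075
P6: 5·150 + 5·5 = 775
P7: 5·223 + 5·1 = 1120
P8: 5·152 + 5·9 = 805
P9: 5·174 + 5·8 = 910
Lowest: P2 at 495.

P2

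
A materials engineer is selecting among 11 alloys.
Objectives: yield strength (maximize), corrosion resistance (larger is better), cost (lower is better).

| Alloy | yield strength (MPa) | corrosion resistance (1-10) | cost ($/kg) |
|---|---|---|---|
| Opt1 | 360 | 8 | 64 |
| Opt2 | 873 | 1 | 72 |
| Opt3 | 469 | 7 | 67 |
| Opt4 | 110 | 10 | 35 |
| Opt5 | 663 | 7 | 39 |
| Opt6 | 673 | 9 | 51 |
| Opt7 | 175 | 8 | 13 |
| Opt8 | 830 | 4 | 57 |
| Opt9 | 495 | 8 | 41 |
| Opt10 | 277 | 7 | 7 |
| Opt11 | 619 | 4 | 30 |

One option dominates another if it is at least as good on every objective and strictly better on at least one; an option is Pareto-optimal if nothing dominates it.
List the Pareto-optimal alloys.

Opt1: dominated by Opt6 (yield strength 673≥360, corrosion resistance 9≥8, cost 51≤64).
Opt2: not dominated (best yield strength).
Opt3: dominated by Opt5 (yield strength 663≥469, corrosion resistance 7≥7, cost 39≤67).
Opt4: not dominated (best corrosion resistance).
Opt5: not dominated.
Opt6: not dominated.
Opt7: not dominated.
Opt8: not dominated.
Opt9: not dominated.
Opt10: not dominated (best cost).
Opt11: not dominated.

Opt2, Opt4, Opt5, Opt6, Opt7, Opt8, Opt9, Opt10, Opt11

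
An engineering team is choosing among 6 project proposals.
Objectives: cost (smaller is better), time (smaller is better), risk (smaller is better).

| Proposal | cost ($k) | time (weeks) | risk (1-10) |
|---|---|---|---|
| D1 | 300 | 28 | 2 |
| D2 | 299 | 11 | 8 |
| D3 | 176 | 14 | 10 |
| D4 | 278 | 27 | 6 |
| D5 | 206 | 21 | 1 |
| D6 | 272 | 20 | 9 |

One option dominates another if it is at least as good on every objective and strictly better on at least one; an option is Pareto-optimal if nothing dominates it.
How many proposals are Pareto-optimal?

D1: dominated by D5 (cost 206≤300, time 21≤28, risk 1≤2).
D2: not dominated (best time).
D3: not dominated (best cost).
D4: dominated by D5 (cost 206≤278, time 21≤27, risk 1≤6).
D5: not dominated (best risk).
D6: not dominated.
Pareto-optimal: D2, D3, D5, D6 → 4.

4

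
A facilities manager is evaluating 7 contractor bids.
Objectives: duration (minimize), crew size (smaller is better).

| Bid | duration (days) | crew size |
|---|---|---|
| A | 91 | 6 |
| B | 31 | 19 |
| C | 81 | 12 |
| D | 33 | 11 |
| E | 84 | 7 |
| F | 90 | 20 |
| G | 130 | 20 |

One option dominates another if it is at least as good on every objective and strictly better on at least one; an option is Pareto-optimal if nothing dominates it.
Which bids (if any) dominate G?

A: duration 91≤130, crew size 6≤20 — dominates G.
B: duration 31≤130, crew size 19≤20 — dominates G.
C: duration 81≤130, crew size 12≤20 — dominates G.
D: duration 33≤130, crew size 11≤20 — dominates G.
E: duration 84≤130, crew size 7≤20 — dominates G.
F: duration 90≤130, crew size 20≤20 — dominates G.

A, B, C, D, E, F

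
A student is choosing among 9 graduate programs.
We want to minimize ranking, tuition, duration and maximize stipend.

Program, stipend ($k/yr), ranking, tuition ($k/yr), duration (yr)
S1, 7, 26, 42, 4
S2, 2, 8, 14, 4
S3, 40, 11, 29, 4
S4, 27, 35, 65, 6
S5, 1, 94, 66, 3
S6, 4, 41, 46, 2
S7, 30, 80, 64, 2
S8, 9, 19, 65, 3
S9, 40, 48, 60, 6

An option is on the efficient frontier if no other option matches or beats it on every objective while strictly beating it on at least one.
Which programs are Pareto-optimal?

S1: dominated by S3 (stipend 40≥7, ranking 11≤26, tuition 29≤42, duration 4≤4).
S2: not dominated (best ranking).
S3: not dominated.
S4: dominated by S3 (stipend 40≥27, ranking 11≤35, tuition 29≤65, duration 4≤6).
S5: dominated by S6 (stipend 4≥1, ranking 41≤94, tuition 46≤66, duration 2≤3).
S6: not dominated.
S7: not dominated.
S8: not dominated.
S9: dominated by S3 (stipend 40≥40, ranking 11≤48, tuition 29≤60, duration 4≤6).

S2, S3, S6, S7, S8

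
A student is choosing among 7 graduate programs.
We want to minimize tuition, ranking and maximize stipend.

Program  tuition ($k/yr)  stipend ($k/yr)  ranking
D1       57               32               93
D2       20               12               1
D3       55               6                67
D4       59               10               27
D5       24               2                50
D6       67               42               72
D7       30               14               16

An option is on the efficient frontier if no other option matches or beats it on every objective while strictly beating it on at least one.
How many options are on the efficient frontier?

D1: not dominated.
D2: not dominated (best tuition).
D3: dominated by D2 (tuition 20≤55, stipend 12≥6, ranking 1≤67).
D4: dominated by D2 (tuition 20≤59, stipend 12≥10, ranking 1≤27).
D5: dominated by D2 (tuition 20≤24, stipend 12≥2, ranking 1≤50).
D6: not dominated (best stipend).
D7: not dominated.
Pareto-optimal: D1, D2, D6, D7 → 4.

4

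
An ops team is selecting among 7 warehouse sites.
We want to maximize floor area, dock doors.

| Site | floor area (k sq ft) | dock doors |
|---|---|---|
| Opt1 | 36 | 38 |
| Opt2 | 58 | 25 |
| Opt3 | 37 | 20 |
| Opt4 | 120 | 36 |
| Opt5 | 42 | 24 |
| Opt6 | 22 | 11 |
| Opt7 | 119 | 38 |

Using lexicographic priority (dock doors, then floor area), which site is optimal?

First maximize dock doors: best is 38, kept {Opt1, Opt7}.
Then maximize floor area: best is 119, kept {Opt7}.

Opt7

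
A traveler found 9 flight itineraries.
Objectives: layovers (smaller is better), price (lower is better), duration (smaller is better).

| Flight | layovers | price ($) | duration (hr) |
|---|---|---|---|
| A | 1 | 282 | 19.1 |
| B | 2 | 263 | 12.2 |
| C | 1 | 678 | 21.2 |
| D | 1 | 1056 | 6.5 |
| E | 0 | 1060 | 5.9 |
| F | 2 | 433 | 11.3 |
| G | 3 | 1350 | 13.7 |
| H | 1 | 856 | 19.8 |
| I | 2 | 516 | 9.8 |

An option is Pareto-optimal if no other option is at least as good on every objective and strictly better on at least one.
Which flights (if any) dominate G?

B: layovers 2≤3, price 263≤1350, duration 12.2≤13.7 — dominates G.
D: layovers 1≤3, price 1056≤1350, duration 6.5≤13.7 — dominates G.
E: layovers 0≤3, price 1060≤1350, duration 5.9≤13.7 — dominates G.
F: layovers 2≤3, price 433≤1350, duration 11.3≤13.7 — dominates G.
I: layovers 2≤3, price 516≤1350, duration 9.8≤13.7 — dominates G.
Others (A, C, H) are each worse than G on at least one objective.

B, D, E, F, I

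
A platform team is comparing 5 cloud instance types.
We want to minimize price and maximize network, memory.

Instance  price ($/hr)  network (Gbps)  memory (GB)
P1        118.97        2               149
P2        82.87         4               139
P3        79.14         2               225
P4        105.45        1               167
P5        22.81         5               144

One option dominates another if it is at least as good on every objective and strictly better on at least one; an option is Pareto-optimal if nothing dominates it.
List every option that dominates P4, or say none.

P3: price 79.14≤105.45, network 2≥1, memory 225≥167 — dominates P4.
Others (P1, P2, P5) are each worse than P4 on at least one objective.

P3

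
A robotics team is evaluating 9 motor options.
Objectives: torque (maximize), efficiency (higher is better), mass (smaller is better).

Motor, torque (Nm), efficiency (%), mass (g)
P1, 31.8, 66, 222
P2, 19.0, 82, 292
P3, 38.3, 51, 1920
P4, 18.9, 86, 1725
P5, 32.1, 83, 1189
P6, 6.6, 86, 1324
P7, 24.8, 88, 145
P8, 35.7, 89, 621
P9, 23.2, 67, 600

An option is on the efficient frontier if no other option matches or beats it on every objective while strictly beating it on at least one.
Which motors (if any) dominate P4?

P7: torque 24.8≥18.9, efficiency 88≥86, mass 145≤1725 — dominates P4.
P8: torque 35.7≥18.9, efficiency 89≥86, mass 621≤1725 — dominates P4.
Others (P1, P2, P3, P5, P6, P9) are each worse than P4 on at least one objective.

P7, P8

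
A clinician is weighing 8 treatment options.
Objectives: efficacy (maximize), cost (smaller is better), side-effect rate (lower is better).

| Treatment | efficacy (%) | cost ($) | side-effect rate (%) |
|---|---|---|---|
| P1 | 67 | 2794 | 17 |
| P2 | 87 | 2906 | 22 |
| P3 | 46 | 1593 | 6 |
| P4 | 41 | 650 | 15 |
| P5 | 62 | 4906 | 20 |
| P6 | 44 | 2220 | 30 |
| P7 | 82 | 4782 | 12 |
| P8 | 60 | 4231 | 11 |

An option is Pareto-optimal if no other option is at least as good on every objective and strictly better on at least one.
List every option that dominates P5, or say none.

P1: efficacy 67≥62, cost 2794≤4906, side-effect rate 17≤20 — dominates P5.
P7: efficacy 82≥62, cost 4782≤4906, side-effect rate 12≤20 — dominates P5.
Others (P2, P3, P4, P6, P8) are each worse than P5 on at least one objective.

P1, P7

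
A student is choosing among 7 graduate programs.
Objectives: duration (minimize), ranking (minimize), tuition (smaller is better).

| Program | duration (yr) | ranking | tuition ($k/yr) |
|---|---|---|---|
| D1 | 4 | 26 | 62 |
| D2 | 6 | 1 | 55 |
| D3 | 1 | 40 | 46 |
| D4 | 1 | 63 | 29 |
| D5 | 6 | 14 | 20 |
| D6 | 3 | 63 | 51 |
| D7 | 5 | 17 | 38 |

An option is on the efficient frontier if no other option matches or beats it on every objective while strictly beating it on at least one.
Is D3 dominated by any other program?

D1: worse on duration (4 vs 1).
D2: worse on duration (6 vs 1).
D4: worse on ranking (63 vs 40).
D5: worse on duration (6 vs 1).
D6: worse on duration (3 vs 1).
D7: worse on duration (5 vs 1).
No option is at least as good as D3 on every objective and strictly better on one.

No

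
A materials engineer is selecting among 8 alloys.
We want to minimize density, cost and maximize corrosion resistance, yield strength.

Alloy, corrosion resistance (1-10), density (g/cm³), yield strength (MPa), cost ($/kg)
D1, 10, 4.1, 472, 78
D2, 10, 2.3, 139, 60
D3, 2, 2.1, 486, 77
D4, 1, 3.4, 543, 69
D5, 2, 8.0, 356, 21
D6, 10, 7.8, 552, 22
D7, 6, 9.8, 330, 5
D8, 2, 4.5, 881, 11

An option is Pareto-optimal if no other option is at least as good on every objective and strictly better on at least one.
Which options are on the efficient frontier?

D1: not dominated.
D2: not dominated.
D3: not dominated (best density).
D4: not dominated.
D5: dominated by D8 (corrosion resistance 2≥2, density 4.5≤8.0, yield strength 881≥356, cost 11≤21).
D6: not dominated.
D7: not dominated (best cost).
D8: not dominated (best yield strength).

D1, D2, D3, D4, D6, D7, D8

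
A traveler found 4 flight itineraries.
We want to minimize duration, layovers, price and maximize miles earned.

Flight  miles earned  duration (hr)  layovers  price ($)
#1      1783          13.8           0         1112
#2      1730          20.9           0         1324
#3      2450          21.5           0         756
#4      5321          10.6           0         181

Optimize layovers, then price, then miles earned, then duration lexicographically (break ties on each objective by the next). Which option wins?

First minimize layovers: best is 0, kept {#1, #2, #3, #4}.
Then minimize price: best is 181, kept {#4}.

#4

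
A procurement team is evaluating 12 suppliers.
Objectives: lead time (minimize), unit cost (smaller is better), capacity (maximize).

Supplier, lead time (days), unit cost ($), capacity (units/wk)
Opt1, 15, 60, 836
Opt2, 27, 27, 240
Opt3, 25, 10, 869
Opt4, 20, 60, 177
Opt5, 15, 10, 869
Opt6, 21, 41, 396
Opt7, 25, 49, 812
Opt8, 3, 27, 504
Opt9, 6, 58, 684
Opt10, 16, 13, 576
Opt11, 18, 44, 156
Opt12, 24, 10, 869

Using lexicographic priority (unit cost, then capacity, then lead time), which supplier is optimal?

Opt5

First minimize unit cost: best is 10, kept {Opt3, Opt5, Opt12}.
Then maximize capacity: best is 869, kept {Opt3, Opt5, Opt12}.
Then minimize lead time: best is 15, kept {Opt5}.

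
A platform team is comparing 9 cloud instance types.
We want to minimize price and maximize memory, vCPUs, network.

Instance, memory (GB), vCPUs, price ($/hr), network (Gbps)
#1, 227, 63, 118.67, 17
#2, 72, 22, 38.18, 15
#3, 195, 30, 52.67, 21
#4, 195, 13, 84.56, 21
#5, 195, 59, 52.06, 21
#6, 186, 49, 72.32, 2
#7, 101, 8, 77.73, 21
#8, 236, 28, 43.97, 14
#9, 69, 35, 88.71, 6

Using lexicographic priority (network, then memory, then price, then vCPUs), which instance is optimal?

#5

First maximize network: best is 21, kept {#3, #4, #5, #7}.
Then maximize memory: best is 195, kept {#3, #4, #5}.
Then minimize price: best is 52.06, kept {#5}.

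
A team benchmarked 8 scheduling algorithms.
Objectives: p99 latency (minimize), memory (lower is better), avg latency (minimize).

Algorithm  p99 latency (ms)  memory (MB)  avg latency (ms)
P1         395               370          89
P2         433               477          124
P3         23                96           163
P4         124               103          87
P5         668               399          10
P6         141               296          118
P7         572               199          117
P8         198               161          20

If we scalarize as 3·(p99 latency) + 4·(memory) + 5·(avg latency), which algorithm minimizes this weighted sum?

P4

P1: 3·395 + 4·370 + 5·89 = 3110
P2: 3·433 + 4·477 + 5·124 = 3827
P3: 3·23 + 4·96 + 5·163 = 1268
P4: 3·124 + 4·103 + 5·87 = 1219
P5: 3·668 + 4·399 + 5·10 = 3650
P6: 3·141 + 4·296 + 5·118 = 2197
P7: 3·572 + 4·199 + 5·117 = 3097
P8: 3·198 + 4·161 + 5·20 = 1338
Lowest: P4 at 1219.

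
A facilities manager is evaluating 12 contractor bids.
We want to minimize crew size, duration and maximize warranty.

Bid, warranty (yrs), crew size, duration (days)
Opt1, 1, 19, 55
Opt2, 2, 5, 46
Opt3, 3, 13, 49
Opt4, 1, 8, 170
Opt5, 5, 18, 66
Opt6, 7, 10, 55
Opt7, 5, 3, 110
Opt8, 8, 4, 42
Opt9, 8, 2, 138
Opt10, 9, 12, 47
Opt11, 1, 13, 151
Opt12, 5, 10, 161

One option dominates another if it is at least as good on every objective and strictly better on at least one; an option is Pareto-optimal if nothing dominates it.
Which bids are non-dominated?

Opt7, Opt8, Opt9, Opt10

Opt1: dominated by Opt2 (warranty 2≥1, crew size 5≤19, duration 46≤55).
Opt2: dominated by Opt8 (warranty 8≥2, crew size 4≤5, duration 42≤46).
Opt3: dominated by Opt8 (warranty 8≥3, crew size 4≤13, duration 42≤49).
Opt4: dominated by Opt2 (warranty 2≥1, crew size 5≤8, duration 46≤170).
Opt5: dominated by Opt6 (warranty 7≥5, crew size 10≤18, duration 55≤66).
Opt6: dominated by Opt8 (warranty 8≥7, crew size 4≤10, duration 42≤55).
Opt7: not dominated.
Opt8: not dominated (best duration).
Opt9: not dominated (best crew size).
Opt10: not dominated (best warranty).
Opt11: dominated by Opt2 (warranty 2≥1, crew size 5≤13, duration 46≤151).
Opt12: dominated by Opt6 (warranty 7≥5, crew size 10≤10, duration 55≤161).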